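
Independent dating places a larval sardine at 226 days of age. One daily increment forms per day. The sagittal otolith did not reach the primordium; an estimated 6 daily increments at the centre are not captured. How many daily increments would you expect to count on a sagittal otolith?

At one daily increment per day, 226 days correspond to 226 daily increments.
226 − 6 missed = 220 daily increments expected in the prepared section.

220 daily increments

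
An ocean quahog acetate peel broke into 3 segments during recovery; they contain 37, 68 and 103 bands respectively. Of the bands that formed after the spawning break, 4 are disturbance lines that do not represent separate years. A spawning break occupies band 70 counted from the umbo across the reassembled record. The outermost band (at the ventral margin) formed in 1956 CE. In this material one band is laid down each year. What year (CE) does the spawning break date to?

Total bands = 37 + 68 + 103 = 208.
The spawning break sits at band 70 from the umbo, so 208 − 70 = 138 bands formed after it.
138 − 4 false = 134 true bands after the spawning break.
1956 − 134 = 1822 CE.

1822 CE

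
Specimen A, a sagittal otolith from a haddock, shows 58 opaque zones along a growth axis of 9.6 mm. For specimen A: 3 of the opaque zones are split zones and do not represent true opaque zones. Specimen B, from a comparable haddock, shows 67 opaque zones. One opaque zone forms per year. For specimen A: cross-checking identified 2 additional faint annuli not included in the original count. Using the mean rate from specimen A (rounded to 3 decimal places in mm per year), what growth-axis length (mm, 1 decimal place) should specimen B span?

11.3 mm

Specimen A: after corrections the count is 58 − 3 + 2 = 57 opaque zones.
A: Mean rate = 9.6 mm / 57 years ≈ 0.168 mm per year.
Length of B = 0.168 × 67 = 11.3 mm.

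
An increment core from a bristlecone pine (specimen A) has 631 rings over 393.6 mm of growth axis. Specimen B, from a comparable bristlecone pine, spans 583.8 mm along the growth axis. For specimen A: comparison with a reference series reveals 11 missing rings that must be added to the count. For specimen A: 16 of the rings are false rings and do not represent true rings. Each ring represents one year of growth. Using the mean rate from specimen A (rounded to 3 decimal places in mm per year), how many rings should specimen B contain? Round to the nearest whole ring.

Specimen A: true ring count = 631 − 16 + 11 = 626.
A: Mean rate = 393.6 mm / 626 years ≈ 0.629 mm/year.
B spans 583.8 / 0.629 = 928.14 years ≈ 928 rings.

928 rings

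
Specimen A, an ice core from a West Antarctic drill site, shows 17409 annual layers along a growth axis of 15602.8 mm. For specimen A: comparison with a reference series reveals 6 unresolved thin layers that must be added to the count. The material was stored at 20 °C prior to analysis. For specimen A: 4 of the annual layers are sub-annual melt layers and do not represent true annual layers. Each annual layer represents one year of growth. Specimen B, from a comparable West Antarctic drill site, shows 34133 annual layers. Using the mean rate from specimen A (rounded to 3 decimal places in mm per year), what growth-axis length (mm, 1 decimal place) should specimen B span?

Specimen A: true annual layer count = 17409 − 4 + 6 = 17411.
A: Mean rate = 15602.8 mm / 17411 years ≈ 0.896 mm/year.
Length of B = 0.896 × 34133 = 30583.2 mm.

30583.2 mm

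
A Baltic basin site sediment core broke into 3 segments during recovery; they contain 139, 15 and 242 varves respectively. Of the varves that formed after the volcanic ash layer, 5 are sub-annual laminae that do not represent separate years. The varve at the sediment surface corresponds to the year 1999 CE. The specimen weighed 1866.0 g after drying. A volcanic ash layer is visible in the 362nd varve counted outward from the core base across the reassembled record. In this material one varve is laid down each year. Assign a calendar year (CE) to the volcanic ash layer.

1970 CE

Total varves = 139 + 15 + 242 = 396.
Between varve 362 and the sediment surface there are 396 − 362 = 34 varves.
Removing the 5 false varves leaves 34 − 5 = 29 true varves beyond the volcanic ash layer.
1999 − 29 = 1970 CE.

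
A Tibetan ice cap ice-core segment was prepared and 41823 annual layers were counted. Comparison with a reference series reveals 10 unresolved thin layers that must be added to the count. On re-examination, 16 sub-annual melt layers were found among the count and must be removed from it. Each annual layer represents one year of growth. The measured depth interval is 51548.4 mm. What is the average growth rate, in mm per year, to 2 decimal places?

After corrections the count is 41823 − 16 + 10 = 41817 annual layers.
51548.4 mm over 41817 years gives 51548.4 / 41817 ≈ 1.23 mm per year.

1.23 mm per year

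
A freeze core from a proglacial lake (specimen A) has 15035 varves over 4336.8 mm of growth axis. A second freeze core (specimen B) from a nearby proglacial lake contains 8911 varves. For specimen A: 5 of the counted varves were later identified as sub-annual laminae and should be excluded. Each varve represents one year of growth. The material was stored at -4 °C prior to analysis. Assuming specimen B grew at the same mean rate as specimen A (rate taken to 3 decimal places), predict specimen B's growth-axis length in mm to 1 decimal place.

Specimen A: after corrections the count is 15035 − 5 = 15030 varves.
A: 4336.8 mm over 15030 years gives 4336.8 / 15030 ≈ 0.289 mm/year.
Length of B = 0.289 × 8911 = 2575.3 mm.

2575.3 mm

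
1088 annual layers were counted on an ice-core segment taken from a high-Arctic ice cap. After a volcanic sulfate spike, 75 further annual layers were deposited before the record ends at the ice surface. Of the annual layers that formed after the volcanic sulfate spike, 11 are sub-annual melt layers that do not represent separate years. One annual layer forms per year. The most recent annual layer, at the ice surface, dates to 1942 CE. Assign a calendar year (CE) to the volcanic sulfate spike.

1878 CE

There are 75 annual layers younger than the volcanic sulfate spike.
75 − 11 false = 64 true annual layers after the volcanic sulfate spike.
The annual layer at the ice surface is 1942 CE, so the volcanic sulfate spike dates to 1942 − 64 = 1878 CE.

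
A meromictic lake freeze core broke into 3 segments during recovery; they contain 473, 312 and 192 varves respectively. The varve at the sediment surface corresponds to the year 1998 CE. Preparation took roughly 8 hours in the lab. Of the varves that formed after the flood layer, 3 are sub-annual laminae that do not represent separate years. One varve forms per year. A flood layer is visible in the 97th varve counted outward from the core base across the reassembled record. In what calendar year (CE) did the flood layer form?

1121 CE

Total varves = 473 + 312 + 192 = 977.
977 − 97 = 880 varves lie beyond the flood layer toward the sediment surface.
880 − 3 false = 877 true varves after the flood layer.
1998 − 877 = 1121 CE.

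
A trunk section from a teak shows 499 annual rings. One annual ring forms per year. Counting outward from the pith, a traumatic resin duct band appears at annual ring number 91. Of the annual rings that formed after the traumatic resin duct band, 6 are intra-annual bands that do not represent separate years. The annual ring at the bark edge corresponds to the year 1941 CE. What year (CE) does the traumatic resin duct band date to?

1539 CE

The traumatic resin duct band sits at annual ring 91 from the pith, so 499 − 91 = 408 annual rings formed after it.
Excluding 6 false annual rings: 408 − 6 = 402.
Counting back 402 years from 1941 CE places the traumatic resin duct band in 1941 − 402 = 1539 CE.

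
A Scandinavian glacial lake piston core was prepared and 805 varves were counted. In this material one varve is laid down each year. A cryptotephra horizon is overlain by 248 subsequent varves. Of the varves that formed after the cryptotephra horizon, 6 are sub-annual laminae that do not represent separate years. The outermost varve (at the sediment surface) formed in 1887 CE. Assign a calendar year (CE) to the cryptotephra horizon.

1645 CE

There are 248 varves younger than the cryptotephra horizon.
Removing the 6 false varves leaves 248 − 6 = 242 true varves beyond the cryptotephra horizon.
The varve at the sediment surface is 1887 CE, so the cryptotephra horizon dates to 1887 − 242 = 1645 CE.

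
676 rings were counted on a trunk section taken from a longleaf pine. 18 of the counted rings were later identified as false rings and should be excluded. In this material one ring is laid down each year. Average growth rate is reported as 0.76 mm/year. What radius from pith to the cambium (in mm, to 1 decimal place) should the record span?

500.1 mm

After corrections the count is 676 − 18 = 658 rings.
Length ≈ 0.76 × 658 = 500.1 mm.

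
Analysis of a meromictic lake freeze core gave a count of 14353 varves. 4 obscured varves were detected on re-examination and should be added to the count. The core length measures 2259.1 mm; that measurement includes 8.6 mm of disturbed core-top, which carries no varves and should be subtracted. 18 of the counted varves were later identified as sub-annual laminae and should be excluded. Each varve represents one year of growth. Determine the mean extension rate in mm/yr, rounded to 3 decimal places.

Correcting the raw count gives 14353 − 18 + 4 = 14339 true varves.
The growth record spans 2259.1 − 8.6 = 2250.5 mm.
Extension rate ≈ 2250.5 / 14339 = 0.157 mm/yr.

0.157 mm/yr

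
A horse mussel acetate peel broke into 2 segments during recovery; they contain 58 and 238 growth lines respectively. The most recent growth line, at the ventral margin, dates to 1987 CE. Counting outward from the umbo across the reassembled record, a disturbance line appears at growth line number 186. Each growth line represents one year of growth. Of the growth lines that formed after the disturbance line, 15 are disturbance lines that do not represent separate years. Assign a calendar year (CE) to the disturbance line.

1892 CE

Total growth lines = 58 + 238 = 296.
The disturbance line sits at growth line 186 from the umbo, so 296 − 186 = 110 growth lines formed after it.
Removing the 15 false growth lines leaves 110 − 15 = 95 true growth lines beyond the disturbance line.
Counting back 95 years from 1987 CE places the disturbance line in 1987 − 95 = 1892 CE.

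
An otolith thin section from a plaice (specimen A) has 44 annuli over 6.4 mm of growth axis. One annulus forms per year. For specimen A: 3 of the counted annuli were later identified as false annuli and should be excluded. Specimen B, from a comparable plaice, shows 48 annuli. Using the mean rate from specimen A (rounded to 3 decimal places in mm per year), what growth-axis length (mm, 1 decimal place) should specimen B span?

Specimen A: adjusted count: 44 − 3 = 41 annuli.
A: Extension rate ≈ 6.4 / 41 = 0.156 mm/year.
For B, 0.156 mm/year × 48 years = 7.5 mm.

7.5 mm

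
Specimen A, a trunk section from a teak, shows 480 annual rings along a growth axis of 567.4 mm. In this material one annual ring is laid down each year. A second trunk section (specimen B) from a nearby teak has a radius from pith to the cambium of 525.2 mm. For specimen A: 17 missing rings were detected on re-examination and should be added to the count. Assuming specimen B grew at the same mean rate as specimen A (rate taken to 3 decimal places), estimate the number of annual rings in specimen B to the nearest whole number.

Specimen A: after corrections the count is 480 + 17 = 497 annual rings.
A: Extension rate ≈ 567.4 / 497 = 1.142 mm per year.
B spans 525.2 / 1.142 = 459.89 years ≈ 460 annual rings.

460 annual rings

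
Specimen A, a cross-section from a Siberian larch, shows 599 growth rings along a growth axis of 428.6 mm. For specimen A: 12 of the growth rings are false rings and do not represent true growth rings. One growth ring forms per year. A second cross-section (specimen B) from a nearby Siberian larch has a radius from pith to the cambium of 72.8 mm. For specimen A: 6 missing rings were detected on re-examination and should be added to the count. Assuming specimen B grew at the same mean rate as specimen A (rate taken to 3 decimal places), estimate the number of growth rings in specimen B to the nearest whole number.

101 growth rings

Specimen A: adjusted count: 599 − 12 + 6 = 593 growth rings.
A: Extension rate ≈ 428.6 / 593 = 0.723 mm/yr.
Specimen B: 72.8 mm / 0.723 mm per year = 100.69 years ≈ 101 growth rings.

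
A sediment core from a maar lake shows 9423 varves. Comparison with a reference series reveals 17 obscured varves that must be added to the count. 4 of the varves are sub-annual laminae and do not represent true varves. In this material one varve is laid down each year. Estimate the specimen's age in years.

9436 years

Adjusted count: 9423 − 4 + 17 = 9436 varves.
At one varve per year, that is 9436 years.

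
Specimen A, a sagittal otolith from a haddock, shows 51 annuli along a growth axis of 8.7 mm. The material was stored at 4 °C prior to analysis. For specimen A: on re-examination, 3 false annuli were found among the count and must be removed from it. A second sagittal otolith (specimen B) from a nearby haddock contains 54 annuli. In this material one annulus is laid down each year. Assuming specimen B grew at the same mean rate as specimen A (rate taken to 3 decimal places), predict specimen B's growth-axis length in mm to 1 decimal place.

Specimen A: after corrections the count is 51 − 3 = 48 annuli.
A: Extension rate ≈ 8.7 / 48 = 0.181 mm/year.
Length of B = 0.181 × 54 = 9.8 mm.

9.8 mm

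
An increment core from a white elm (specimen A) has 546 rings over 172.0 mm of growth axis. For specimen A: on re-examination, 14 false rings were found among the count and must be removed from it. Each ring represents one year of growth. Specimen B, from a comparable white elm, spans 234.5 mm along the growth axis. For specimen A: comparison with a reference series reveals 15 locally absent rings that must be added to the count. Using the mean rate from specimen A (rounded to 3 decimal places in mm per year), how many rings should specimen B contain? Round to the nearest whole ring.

Specimen A: adjusted count: 546 − 14 + 15 = 547 rings.
A: 172.0 mm over 547 years gives 172.0 / 547 ≈ 0.314 mm/yr.
B spans 234.5 / 0.314 = 746.82 years ≈ 747 rings.

747 rings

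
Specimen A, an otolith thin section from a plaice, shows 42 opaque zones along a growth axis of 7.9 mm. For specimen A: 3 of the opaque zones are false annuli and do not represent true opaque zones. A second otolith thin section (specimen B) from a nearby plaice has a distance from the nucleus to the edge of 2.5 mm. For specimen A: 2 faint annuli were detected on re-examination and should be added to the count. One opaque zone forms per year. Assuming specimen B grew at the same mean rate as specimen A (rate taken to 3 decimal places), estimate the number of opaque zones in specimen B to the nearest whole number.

13 opaque zones

Specimen A: correcting the raw count gives 42 − 3 + 2 = 41 true opaque zones.
A: Extension rate ≈ 7.9 / 41 = 0.193 mm/year.
B spans 2.5 / 0.193 = 12.95 years ≈ 13 opaque zones.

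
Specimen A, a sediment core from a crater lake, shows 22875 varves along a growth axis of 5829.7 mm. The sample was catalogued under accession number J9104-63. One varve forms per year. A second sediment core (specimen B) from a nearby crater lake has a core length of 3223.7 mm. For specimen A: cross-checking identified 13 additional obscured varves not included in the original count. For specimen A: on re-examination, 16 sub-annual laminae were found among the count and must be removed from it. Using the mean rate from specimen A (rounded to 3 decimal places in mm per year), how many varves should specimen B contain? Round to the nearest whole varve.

Specimen A: correcting the raw count gives 22875 − 16 + 13 = 22872 true varves.
A: 5829.7 mm over 22872 years gives 5829.7 / 22872 ≈ 0.255 mm/year.
For B, 3223.7 / 0.255 = 12641.96 years ≈ 12642 varves.

12642 varves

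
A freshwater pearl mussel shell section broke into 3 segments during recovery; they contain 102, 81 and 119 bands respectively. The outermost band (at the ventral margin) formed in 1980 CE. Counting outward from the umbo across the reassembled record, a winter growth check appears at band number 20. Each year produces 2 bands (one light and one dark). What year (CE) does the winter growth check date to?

Total bands = 102 + 81 + 119 = 302.
302 − 20 = 282 bands lie beyond the winter growth check toward the ventral margin.
With 2 bands per year, 282 / 2 = 141 years.
1980 − 141 = 1839 CE.

1839 CE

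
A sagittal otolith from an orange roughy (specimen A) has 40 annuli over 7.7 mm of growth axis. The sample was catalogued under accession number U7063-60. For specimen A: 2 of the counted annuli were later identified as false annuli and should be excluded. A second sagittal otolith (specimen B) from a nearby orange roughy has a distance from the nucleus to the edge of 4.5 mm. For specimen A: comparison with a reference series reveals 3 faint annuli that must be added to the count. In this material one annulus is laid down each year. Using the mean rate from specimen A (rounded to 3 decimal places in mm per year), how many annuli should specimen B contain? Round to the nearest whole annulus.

24 annuli

Specimen A: true annulus count = 40 − 2 + 3 = 41.
A: Extension rate ≈ 7.7 / 41 = 0.188 mm/year.
Specimen B: 4.5 mm / 0.188 mm per year = 23.94 years ≈ 24 annuli.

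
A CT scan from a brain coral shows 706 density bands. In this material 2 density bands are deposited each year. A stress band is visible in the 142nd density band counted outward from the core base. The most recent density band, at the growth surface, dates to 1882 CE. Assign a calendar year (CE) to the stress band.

The stress band sits at density band 142 from the core base, so 706 − 142 = 564 density bands formed after it.
Dividing by 2 density bands per year: 564 / 2 = 282 years.
The density band at the growth surface is 1882 CE, so the stress band dates to 1882 − 282 = 1600 CE.

1600 CE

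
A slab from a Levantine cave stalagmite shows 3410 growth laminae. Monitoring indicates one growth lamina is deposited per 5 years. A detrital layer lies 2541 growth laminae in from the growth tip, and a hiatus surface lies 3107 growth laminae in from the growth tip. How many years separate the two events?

3107 − 2541 = 566 growth laminae lie between the two events.
Multiplying by 5 years per growth lamina: 566 × 5 = 2830 years.

2830 years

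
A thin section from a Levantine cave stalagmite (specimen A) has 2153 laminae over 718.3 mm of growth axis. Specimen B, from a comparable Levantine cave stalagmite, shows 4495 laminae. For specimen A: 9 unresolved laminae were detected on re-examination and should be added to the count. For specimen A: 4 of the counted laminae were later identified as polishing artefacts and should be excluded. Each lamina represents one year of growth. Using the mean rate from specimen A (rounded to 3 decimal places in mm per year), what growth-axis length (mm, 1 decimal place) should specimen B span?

Specimen A: adjusted count: 2153 − 4 + 9 = 2158 laminae.
A: Mean rate = 718.3 mm / 2158 years ≈ 0.333 mm/year.
For B, 0.333 mm/year × 4495 years = 1496.8 mm.

1496.8 mm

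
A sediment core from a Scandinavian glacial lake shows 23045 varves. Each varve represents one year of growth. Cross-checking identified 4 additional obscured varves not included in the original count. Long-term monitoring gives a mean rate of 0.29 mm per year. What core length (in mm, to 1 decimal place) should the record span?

Adjusted count: 23045 + 4 = 23049 varves.
Length ≈ 0.29 × 23049 = 6684.2 mm.

6684.2 mm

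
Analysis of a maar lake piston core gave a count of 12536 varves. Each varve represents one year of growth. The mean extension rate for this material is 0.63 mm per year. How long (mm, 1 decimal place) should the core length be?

12536 years of growth are recorded.
12536 years at 0.63 mm/year gives 0.63 × 12536 = 7897.7 mm.

7897.7 mm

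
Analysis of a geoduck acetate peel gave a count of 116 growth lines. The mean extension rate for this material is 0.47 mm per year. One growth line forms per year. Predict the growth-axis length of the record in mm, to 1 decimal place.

The record spans 116 years at 0.47 mm per year.
Predicted length = 0.47 mm/year × 116 years = 54.5 mm.

54.5 mm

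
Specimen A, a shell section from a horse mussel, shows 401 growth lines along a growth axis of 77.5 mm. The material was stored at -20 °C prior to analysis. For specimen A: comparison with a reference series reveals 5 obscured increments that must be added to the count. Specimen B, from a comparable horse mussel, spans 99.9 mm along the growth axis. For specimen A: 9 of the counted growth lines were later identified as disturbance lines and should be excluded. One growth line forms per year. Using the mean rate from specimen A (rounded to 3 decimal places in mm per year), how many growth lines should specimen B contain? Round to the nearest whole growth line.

Specimen A: correcting the raw count gives 401 − 9 + 5 = 397 true growth lines.
A: 77.5 mm over 397 years gives 77.5 / 397 ≈ 0.195 mm per year.
B spans 99.9 / 0.195 = 512.31 years ≈ 512 growth lines.

512 growth lines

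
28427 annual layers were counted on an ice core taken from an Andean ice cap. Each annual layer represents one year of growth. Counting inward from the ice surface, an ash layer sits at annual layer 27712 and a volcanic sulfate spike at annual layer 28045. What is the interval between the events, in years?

333 yr

28045 − 27712 = 333 annual layers lie between the two events.
One annual layer per year makes the interval 333 years.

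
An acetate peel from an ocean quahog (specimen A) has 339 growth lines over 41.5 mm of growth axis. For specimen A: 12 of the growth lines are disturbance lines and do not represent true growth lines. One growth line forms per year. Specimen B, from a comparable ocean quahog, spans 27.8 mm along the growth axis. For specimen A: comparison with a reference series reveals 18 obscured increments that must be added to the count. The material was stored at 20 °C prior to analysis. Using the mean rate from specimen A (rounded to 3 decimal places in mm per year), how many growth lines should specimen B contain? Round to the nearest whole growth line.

Specimen A: true growth line count = 339 − 12 + 18 = 345.
A: Mean rate = 41.5 mm / 345 years ≈ 0.120 mm/yr.
B spans 27.8 / 0.120 = 231.67 years ≈ 232 growth lines.

232 growth lines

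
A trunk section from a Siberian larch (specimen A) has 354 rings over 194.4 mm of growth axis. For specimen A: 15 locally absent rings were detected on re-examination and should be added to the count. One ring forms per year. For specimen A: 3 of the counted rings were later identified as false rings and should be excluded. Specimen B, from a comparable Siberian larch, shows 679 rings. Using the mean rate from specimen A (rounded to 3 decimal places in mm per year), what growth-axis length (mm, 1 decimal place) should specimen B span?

Specimen A: true ring count = 354 − 3 + 15 = 366.
A: Extension rate ≈ 194.4 / 366 = 0.531 mm/yr.
Length of B = 0.531 × 679 = 360.5 mm.

360.5 mm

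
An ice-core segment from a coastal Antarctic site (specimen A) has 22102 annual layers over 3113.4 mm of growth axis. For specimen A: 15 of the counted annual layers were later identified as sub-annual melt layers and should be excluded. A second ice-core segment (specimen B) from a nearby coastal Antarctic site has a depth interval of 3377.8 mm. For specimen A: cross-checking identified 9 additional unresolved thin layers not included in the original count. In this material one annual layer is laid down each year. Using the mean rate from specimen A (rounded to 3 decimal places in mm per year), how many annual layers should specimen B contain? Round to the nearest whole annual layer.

23956 annual layers

Specimen A: true annual layer count = 22102 − 15 + 9 = 22096.
A: 3113.4 mm over 22096 years gives 3113.4 / 22096 ≈ 0.141 mm/year.
B spans 3377.8 / 0.141 = 23956.03 years ≈ 23956 annual layers.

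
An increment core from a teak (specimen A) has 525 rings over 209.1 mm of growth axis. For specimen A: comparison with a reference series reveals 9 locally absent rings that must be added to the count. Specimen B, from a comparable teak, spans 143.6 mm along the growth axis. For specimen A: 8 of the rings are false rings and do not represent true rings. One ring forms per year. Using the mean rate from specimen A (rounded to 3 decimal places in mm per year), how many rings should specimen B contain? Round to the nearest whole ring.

361 rings

Specimen A: true ring count = 525 − 8 + 9 = 526.
A: Mean rate = 209.1 mm / 526 years ≈ 0.398 mm/year.
B spans 143.6 / 0.398 = 360.80 years ≈ 361 rings.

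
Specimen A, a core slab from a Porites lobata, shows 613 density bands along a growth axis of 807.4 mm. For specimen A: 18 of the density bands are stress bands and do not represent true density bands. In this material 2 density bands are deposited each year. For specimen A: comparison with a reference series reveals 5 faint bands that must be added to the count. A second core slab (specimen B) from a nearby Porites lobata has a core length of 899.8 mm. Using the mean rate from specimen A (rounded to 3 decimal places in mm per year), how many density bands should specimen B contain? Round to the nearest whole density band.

669 density bands

Specimen A: adjusted count: 613 − 18 + 5 = 600 density bands.
Specimen A: with 2 density bands per year, 600 / 2 = 300 years.
A: 807.4 mm over 300 years gives 807.4 / 300 ≈ 2.691 mm/yr.
Specimen B: 899.8 mm / 2.691 mm per year = 334.37 years; at 2 density bands per year that is 334.37 × 2 ≈ 669 density bands.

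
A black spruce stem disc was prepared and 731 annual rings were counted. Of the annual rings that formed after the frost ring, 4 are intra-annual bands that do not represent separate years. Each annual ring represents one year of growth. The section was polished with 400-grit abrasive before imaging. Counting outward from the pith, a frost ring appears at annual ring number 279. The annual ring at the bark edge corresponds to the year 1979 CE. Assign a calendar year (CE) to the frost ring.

1531 CE

The frost ring sits at annual ring 279 from the pith, so 731 − 279 = 452 annual rings formed after it.
452 − 4 false = 448 true annual rings after the frost ring.
The annual ring at the bark edge is 1979 CE, so the frost ring dates to 1979 − 448 = 1531 CE.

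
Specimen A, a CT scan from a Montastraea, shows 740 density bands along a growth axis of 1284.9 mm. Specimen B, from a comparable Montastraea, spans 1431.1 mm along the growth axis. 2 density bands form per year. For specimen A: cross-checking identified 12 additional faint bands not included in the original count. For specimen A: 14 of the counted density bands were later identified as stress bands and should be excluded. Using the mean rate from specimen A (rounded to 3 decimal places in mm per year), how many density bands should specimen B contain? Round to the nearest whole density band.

Specimen A: true density band count = 740 − 14 + 12 = 738.
Specimen A: with 2 density bands per year, 738 / 2 = 369 years.
A: Mean rate = 1284.9 mm / 369 years ≈ 3.482 mm/yr.
B spans 1431.1 / 3.482 = 411.00 years; at 2 density bands per year that is 411.00 × 2 ≈ 822 density bands.

822 density bands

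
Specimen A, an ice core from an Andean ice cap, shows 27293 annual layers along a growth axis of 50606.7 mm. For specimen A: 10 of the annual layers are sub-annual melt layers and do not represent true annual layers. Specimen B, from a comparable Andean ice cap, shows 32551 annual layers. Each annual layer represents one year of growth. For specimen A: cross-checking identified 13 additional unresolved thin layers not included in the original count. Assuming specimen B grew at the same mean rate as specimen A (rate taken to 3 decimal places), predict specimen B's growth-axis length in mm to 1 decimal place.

60349.6 mm

Specimen A: true annual layer count = 27293 − 10 + 13 = 27296.
A: Extension rate ≈ 50606.7 / 27296 = 1.854 mm/yr.
Length of B = 1.854 × 32551 = 60349.6 mm.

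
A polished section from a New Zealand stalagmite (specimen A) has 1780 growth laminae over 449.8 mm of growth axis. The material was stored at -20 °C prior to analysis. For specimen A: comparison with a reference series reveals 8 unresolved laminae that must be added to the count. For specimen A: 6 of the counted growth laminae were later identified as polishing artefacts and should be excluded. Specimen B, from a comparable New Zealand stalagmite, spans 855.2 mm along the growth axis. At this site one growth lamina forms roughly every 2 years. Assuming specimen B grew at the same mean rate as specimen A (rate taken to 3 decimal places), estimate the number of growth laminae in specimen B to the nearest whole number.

Specimen A: true growth lamina count = 1780 − 6 + 8 = 1782.
Specimen A: multiplying by 2 years per growth lamina: 1782 × 2 = 3564 years.
A: 449.8 mm over 3564 years gives 449.8 / 3564 ≈ 0.126 mm per year.
For B, 855.2 / 0.126 = 6787.30 years; at 2 years per growth lamina that is 6787.30 / 2 ≈ 3394 growth laminae.

3394 growth laminae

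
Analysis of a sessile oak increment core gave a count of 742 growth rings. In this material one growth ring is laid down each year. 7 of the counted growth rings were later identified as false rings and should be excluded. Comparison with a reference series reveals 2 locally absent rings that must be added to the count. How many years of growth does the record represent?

Correcting the raw count gives 742 − 7 + 2 = 737 true growth rings.
One growth ring per year makes the duration 737 years.

737 yr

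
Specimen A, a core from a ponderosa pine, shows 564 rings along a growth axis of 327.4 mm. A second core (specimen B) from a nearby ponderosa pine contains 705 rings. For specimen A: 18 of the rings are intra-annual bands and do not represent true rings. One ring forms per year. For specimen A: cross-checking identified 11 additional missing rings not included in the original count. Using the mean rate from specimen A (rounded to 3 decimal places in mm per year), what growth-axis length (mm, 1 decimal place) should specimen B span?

414.5 mm

Specimen A: true ring count = 564 − 18 + 11 = 557.
A: 327.4 mm over 557 years gives 327.4 / 557 ≈ 0.588 mm per year.
For B, 0.588 mm/year × 705 years = 414.5 mm.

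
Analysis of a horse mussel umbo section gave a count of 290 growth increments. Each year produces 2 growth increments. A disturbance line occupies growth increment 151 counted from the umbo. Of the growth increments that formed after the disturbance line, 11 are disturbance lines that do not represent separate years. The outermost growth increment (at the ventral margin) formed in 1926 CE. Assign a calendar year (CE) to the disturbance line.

1862 CE

The disturbance line sits at growth increment 151 from the umbo, so 290 − 151 = 139 growth increments formed after it.
Removing the 11 false growth increments leaves 139 − 11 = 128 true growth increments beyond the disturbance line.
With 2 growth increments per year, 128 / 2 = 64 years.
Counting back 64 years from 1926 CE places the disturbance line in 1926 − 64 = 1862 CE.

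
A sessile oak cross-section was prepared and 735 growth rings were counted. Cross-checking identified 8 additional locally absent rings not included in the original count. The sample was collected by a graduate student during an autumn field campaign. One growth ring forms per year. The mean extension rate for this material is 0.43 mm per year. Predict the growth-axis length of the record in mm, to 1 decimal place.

After corrections the count is 735 + 8 = 743 growth rings.
Length ≈ 0.43 × 743 = 319.5 mm.

319.5 mm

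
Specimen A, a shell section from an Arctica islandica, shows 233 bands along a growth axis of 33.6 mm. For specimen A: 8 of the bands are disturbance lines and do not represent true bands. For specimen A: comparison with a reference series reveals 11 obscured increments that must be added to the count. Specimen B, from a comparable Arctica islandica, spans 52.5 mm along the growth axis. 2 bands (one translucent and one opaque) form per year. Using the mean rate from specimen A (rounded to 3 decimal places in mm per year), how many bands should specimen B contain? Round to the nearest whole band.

368 bands

Specimen A: after corrections the count is 233 − 8 + 11 = 236 bands.
Specimen A: with 2 bands per year, 236 / 2 = 118 years.
A: Extension rate ≈ 33.6 / 118 = 0.285 mm/yr.
B spans 52.5 / 0.285 = 184.21 years; at 2 bands per year that is 184.21 × 2 ≈ 368 bands.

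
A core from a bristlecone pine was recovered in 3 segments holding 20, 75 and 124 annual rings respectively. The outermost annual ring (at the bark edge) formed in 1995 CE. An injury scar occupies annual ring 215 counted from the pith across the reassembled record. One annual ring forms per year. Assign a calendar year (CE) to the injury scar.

Total annual rings = 20 + 75 + 124 = 219.
219 − 215 = 4 annual rings lie beyond the injury scar toward the bark edge.
1995 − 4 = 1991 CE.

1991 CE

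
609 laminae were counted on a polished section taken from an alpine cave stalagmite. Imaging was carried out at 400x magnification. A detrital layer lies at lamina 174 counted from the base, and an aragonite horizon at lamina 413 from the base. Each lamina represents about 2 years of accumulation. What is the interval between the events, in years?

478 years

Separation: 413 − 174 = 239 laminae.
239 laminae at 2 years each span 239 × 2 = 478 years.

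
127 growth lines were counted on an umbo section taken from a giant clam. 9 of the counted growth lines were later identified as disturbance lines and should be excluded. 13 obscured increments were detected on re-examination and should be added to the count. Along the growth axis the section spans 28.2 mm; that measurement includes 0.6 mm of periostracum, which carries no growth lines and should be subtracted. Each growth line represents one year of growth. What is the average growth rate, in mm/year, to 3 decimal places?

0.211 mm/year

True growth line count = 127 − 9 + 13 = 131.
The growth record spans 28.2 − 0.6 = 27.6 mm.
27.6 mm over 131 years gives 27.6 / 131 ≈ 0.211 mm/year.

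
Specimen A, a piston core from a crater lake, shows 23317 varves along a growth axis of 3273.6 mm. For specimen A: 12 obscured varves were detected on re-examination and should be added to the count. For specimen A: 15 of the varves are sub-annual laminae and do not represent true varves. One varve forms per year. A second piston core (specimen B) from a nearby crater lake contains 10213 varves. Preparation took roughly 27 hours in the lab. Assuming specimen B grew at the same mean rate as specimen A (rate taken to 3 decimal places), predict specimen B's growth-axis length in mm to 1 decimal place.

1429.8 mm

Specimen A: correcting the raw count gives 23317 − 15 + 12 = 23314 true varves.
A: 3273.6 mm over 23314 years gives 3273.6 / 23314 ≈ 0.140 mm/yr.
For B, 0.140 mm/year × 10213 years = 1429.8 mm.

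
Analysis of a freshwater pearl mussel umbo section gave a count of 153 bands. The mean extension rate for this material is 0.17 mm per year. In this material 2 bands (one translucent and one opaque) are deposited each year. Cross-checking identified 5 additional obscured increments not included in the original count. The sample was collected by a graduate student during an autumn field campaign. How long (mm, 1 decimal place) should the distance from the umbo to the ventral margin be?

Correcting the raw count gives 153 + 5 = 158 true bands.
With 2 bands per year, 158 / 2 = 79 years.
Length ≈ 0.17 × 79 = 13.4 mm.

13.4 mm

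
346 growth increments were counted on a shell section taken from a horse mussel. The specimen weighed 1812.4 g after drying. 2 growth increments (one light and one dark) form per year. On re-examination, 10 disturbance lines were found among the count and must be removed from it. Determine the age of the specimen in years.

168 years

True growth increment count = 346 − 10 = 336.
With 2 growth increments per year, 336 / 2 = 168 years.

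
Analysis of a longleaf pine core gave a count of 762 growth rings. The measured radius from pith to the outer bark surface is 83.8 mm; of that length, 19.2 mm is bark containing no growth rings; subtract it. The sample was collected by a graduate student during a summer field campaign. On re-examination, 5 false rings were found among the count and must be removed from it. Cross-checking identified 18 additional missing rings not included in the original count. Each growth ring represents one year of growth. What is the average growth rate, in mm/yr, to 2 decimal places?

Adjusted count: 762 − 5 + 18 = 775 growth rings.
The growth record spans 83.8 − 19.2 = 64.6 mm.
Extension rate ≈ 64.6 / 775 = 0.08 mm/yr.

0.08 mm/yr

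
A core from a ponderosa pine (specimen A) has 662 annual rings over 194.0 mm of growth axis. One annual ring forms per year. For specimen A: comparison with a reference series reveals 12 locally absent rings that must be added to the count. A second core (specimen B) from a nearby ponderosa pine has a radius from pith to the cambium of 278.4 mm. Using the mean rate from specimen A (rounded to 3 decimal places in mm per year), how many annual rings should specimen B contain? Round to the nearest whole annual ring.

967 annual rings

Specimen A: true annual ring count = 662 + 12 = 674.
A: Mean rate = 194.0 mm / 674 years ≈ 0.288 mm/yr.
Specimen B: 278.4 mm / 0.288 mm per year = 966.67 years ≈ 967 annual rings.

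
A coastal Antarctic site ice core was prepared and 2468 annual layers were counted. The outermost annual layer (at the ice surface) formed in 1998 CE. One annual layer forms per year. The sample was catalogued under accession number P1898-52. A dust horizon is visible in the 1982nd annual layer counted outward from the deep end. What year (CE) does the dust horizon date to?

1512 CE

2468 − 1982 = 486 annual layers lie beyond the dust horizon toward the ice surface.
The annual layer at the ice surface is 1998 CE, so the dust horizon dates to 1998 − 486 = 1512 CE.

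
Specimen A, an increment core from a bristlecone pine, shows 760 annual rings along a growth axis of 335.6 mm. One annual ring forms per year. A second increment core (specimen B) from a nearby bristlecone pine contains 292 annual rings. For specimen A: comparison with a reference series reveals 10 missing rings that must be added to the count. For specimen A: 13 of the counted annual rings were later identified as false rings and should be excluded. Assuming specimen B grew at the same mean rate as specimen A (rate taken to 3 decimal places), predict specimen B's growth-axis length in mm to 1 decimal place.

Specimen A: true annual ring count = 760 − 13 + 10 = 757.
A: Mean rate = 335.6 mm / 757 years ≈ 0.443 mm per year.
Length of B = 0.443 × 292 = 129.4 mm.

129.4 mm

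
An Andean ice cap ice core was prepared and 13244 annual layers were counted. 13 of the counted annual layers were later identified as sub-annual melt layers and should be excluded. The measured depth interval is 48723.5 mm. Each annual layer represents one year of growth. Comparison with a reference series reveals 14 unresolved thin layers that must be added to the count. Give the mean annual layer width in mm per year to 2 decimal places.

3.68 mm per year

Correcting the raw count gives 13244 − 13 + 14 = 13245 true annual layers.
48723.5 mm over 13245 years gives 48723.5 / 13245 ≈ 3.68 mm per year.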